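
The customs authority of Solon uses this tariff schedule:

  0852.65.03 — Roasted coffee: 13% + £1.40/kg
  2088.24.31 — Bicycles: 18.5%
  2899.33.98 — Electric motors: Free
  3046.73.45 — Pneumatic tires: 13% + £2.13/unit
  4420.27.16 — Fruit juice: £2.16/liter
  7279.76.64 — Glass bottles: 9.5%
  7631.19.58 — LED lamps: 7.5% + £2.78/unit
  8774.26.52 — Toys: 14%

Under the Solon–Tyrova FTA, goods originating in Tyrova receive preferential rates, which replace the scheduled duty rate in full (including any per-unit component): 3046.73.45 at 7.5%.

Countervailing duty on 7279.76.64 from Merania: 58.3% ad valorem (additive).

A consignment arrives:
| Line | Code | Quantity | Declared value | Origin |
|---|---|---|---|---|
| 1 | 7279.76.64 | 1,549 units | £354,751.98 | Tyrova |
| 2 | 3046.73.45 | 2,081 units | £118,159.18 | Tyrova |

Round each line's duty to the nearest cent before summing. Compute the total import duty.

£42,563.38

Line 1 (7279.76.64, Tyrova, 1,549 units, £354,751.98):
Base rate for 7279.76.64 is 9.5%.
Origin Tyrova is the FTA partner but 7279.76.64 is not on the preference list; base rate stands.
The additional-duty order on 7279.76.64 targets Merania, not Tyrova; it does not apply.
Duty = £354,751.98 × 9.5% = £33,701.44.
Line 2 (3046.73.45, Tyrova, 2,081 units, £118,159.18):
Base rate for 3046.73.45 is 13% + £2.13/unit.
Origin Tyrova qualifies under the Solon–Tyrova agreement and 3046.73.45 is covered: preferential rate 7.5% applies instead.
Duty = £118,159.18 × 7.5% = £8,861.94.
Total = £33,701.44 + £8,861.94 = £42,563.38.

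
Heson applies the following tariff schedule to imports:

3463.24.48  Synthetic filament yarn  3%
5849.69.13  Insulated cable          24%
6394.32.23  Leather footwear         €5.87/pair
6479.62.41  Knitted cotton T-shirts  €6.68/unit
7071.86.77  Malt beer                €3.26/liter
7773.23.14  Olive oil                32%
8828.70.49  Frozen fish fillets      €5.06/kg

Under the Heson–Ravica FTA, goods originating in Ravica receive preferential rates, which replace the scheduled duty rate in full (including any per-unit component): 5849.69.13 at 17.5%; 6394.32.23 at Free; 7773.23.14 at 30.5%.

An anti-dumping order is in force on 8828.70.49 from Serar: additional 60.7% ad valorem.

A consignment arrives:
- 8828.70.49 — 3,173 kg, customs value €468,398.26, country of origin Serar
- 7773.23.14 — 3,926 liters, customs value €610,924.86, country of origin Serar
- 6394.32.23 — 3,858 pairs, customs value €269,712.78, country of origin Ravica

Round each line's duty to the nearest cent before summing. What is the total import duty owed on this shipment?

Line 1 (8828.70.49, Serar, 3,173 kg, €468,398.26):
Base rate for 8828.70.49 is €5.06/kg.
Additional duty on 8828.70.49 from Serar: +60.7% ad valorem. Applied ad valorem rate = 60.7%.
Duty = €468,398.26 × 60.7% + 3,173 × €5.06 = €300,373.12.
Line 2 (7773.23.14, Serar, 3,926 liters, €610,924.86):
Base rate for 7773.23.14 is 32%.
7773.23.14 has an FTA preferential rate, but origin Serar is not Ravica; base rate stands.
Duty = €610,924.86 × 32% = €195,495.96.
Line 3 (6394.32.23, Ravica, 3,858 pairs, €269,712.78):
Base rate for 6394.32.23 is €5.87/pair.
Origin Ravica qualifies under the Heson–Ravica agreement and 6394.32.23 is covered: preferential rate Free applies instead.
Duty = €269,712.78 × 0% = €0.00.
Total = €300,373.12 + €195,495.96 + €0.00 = €495,869.08.

€495,869.08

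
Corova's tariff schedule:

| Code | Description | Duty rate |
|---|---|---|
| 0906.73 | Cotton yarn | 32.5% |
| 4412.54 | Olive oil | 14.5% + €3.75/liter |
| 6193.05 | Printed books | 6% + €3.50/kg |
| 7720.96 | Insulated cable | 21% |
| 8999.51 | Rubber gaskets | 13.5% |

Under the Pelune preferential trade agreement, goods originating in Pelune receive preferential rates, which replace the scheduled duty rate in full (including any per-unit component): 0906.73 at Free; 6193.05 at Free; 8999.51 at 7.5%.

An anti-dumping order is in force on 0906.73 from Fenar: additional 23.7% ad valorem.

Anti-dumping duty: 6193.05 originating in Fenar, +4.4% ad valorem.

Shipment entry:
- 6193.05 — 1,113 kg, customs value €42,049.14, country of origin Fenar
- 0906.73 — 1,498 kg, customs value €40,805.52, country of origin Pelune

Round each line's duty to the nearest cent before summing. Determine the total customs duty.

€8,268.61

Line 1 (6193.05, Fenar, 1,113 kg, €42,049.14):
Base rate for 6193.05 is 6% + €3.50/kg.
6193.05 has an FTA preferential rate, but origin Fenar is not Pelune; base rate stands.
Additional duty on 6193.05 from Fenar: +4.4%. Applied ad valorem rate: 6% + 4.4% = 10.4%.
Duty = €42,049.14 × 10.4% + 1,113 × €3.50 = €8,268.61.
Line 2 (0906.73, Pelune, 1,498 kg, €40,805.52):
Base rate for 0906.73 is 32.5%.
Origin Pelune qualifies under the Corova–Pelune agreement and 0906.73 is covered: preferential rate Free applies instead.
The additional-duty order on 0906.73 targets Fenar, not Pelune; it does not apply.
Duty = €40,805.52 × 0% = €0.00.
Total = €8,268.61 + €0.00 = €8,268.61.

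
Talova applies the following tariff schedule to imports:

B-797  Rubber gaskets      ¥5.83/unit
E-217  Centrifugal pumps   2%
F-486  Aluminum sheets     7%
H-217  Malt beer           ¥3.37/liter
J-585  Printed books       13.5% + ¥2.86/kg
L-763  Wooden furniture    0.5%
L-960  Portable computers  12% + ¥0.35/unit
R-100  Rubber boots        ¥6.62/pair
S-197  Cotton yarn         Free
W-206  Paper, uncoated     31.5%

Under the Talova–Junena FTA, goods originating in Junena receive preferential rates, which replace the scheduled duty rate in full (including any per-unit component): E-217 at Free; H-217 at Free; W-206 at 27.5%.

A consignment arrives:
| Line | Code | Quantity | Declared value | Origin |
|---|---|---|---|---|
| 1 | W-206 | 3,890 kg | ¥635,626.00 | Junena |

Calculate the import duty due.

¥174,797.15

Line 1 (W-206, Junena, 3,890 kg, ¥635,626.00):
Base rate for W-206 is 31.5%.
Origin Junena qualifies under the Talova–Junena agreement and W-206 is covered: preferential rate 27.5% applies instead.
Duty = ¥635,626.00 × 27.5% = ¥174,797.15.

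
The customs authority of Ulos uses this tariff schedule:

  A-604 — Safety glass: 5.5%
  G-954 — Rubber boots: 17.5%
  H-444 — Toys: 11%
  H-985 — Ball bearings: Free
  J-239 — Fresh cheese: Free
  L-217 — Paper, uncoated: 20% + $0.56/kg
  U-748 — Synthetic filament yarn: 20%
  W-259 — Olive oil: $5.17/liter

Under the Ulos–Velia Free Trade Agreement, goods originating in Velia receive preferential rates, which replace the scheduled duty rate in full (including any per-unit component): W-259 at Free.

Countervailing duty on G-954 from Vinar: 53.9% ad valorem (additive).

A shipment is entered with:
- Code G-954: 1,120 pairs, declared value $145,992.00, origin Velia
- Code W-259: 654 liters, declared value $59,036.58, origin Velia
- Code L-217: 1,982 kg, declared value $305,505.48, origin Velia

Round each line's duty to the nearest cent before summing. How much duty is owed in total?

$87,759.62

Line 1 (G-954, Velia, 1,120 pairs, $145,992.00):
Base rate for G-954 is 17.5%.
Origin Velia is the FTA partner but G-954 is not on the preference list; base rate stands.
The additional-duty order on G-954 targets Vinar, not Velia; it does not apply.
Duty = $145,992.00 × 17.5% = $25,548.60.
Line 2 (W-259, Velia, 654 liters, $59,036.58):
Base rate for W-259 is $5.17/liter.
Origin Velia qualifies under the Ulos–Velia agreement and W-259 is covered: preferential rate Free applies instead.
Duty = $59,036.58 × 0% = $0.00.
Line 3 (L-217, Velia, 1,982 kg, $305,505.48):
Base rate for L-217 is 20% + $0.56/kg.
Origin Velia is the FTA partner but L-217 is not on the preference list; base rate stands.
Duty = $305,505.48 × 20% + 1,982 × $0.56 = $62,211.02.
Total = $25,548.60 + $0.00 + $62,211.02 = $87,759.62.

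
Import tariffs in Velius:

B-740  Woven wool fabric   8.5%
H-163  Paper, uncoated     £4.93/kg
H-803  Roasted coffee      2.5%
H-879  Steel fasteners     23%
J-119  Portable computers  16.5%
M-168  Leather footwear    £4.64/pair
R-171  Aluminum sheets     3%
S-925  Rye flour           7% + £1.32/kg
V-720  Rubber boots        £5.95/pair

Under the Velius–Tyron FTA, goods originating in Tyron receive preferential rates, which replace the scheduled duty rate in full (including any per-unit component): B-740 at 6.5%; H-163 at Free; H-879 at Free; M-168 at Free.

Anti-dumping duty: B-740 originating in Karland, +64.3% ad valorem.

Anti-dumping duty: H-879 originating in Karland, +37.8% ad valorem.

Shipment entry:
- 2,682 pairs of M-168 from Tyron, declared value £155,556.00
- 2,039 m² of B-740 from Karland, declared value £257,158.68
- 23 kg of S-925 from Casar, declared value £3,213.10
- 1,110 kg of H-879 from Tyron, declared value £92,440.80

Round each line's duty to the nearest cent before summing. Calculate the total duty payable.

Line 1 (M-168, Tyron, 2,682 pairs, £155,556.00):
Base rate for M-168 is £4.64/pair.
Origin Tyron qualifies under the Velius–Tyron agreement and M-168 is covered: preferential rate Free applies instead.
Duty = £155,556.00 × 0% = £0.00.
Line 2 (B-740, Karland, 2,039 m², £257,158.68):
Base rate for B-740 is 8.5%.
B-740 has an FTA preferential rate, but origin Karland is not Tyron; base rate stands.
Additional duty on B-740 from Karland: +64.3%. Applied ad valorem rate: 8.5% + 64.3% = 72.8%.
Duty = £257,158.68 × 72.8% = £187,211.52.
Line 3 (S-925, Casar, 23 kg, £3,213.10):
Base rate for S-925 is 7% + £1.32/kg.
Duty = £3,213.10 × 7% + 23 × £1.32 = £255.28.
Line 4 (H-879, Tyron, 1,110 kg, £92,440.80):
Base rate for H-879 is 23%.
Origin Tyron qualifies under the Velius–Tyron agreement and H-879 is covered: preferential rate Free applies instead.
The additional-duty order on H-879 targets Karland, not Tyron; it does not apply.
Duty = £92,440.80 × 0% = £0.00.
Total = £0.00 + £187,211.52 + £255.28 + £0.00 = £187,466.80.

£187,466.80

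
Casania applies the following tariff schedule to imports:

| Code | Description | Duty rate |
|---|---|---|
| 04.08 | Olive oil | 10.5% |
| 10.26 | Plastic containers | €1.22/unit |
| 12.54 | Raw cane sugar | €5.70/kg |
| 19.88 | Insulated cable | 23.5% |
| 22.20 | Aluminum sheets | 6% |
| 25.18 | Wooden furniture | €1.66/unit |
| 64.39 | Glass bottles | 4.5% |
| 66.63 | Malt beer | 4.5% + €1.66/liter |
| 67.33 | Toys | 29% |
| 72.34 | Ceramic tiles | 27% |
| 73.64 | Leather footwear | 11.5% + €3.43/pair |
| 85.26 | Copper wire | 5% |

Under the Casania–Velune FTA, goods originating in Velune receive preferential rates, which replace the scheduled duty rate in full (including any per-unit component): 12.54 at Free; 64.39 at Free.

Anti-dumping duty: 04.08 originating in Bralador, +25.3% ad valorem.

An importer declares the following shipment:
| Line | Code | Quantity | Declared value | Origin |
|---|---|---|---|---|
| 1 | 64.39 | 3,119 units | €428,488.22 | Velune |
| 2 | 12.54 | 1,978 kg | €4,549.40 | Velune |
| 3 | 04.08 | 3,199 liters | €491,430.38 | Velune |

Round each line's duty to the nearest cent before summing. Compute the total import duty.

€51,600.19

Line 1 (64.39, Velune, 3,119 units, €428,488.22):
Base rate for 64.39 is 4.5%.
Origin Velune qualifies under the Casania–Velune agreement and 64.39 is covered: preferential rate Free applies instead.
Duty = €428,488.22 × 0% = €0.00.
Line 2 (12.54, Velune, 1,978 kg, €4,549.40):
Base rate for 12.54 is €5.70/kg.
Origin Velune qualifies under the Casania–Velune agreement and 12.54 is covered: preferential rate Free applies instead.
Duty = €4,549.40 × 0% = €0.00.
Line 3 (04.08, Velune, 3,199 liters, €491,430.38):
Base rate for 04.08 is 10.5%.
Origin Velune is the FTA partner but 04.08 is not on the preference list; base rate stands.
The additional-duty order on 04.08 targets Bralador, not Velune; it does not apply.
Duty = €491,430.38 × 10.5% = €51,600.19.
Total = €0.00 + €0.00 + €51,600.19 = €51,600.19.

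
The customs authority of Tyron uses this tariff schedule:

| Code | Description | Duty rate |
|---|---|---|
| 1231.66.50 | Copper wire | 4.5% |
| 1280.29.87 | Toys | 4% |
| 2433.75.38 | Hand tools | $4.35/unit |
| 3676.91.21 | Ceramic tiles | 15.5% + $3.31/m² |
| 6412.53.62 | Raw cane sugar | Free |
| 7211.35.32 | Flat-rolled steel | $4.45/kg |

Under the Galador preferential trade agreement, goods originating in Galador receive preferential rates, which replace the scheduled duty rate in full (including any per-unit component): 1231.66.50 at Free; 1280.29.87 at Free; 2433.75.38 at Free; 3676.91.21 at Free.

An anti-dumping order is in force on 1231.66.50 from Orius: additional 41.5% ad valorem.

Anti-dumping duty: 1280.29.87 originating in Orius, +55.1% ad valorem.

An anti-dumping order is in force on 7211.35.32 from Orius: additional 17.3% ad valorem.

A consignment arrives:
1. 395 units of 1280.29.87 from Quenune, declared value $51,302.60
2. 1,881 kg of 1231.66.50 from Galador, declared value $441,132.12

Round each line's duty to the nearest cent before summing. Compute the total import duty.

$2,052.10

Line 1 (1280.29.87, Quenune, 395 units, $51,302.60):
Base rate for 1280.29.87 is 4%.
1280.29.87 has an FTA preferential rate, but origin Quenune is not Galador; base rate stands.
The additional-duty order on 1280.29.87 targets Orius, not Quenune; it does not apply.
Duty = $51,302.60 × 4% = $2,052.10.
Line 2 (1231.66.50, Galador, 1,881 kg, $441,132.12):
Base rate for 1231.66.50 is 4.5%.
Origin Galador qualifies under the Tyron–Galador agreement and 1231.66.50 is covered: preferential rate Free applies instead.
The additional-duty order on 1231.66.50 targets Orius, not Galador; it does not apply.
Duty = $441,132.12 × 0% = $0.00.
Total = $2,052.10 + $0.00 = $2,052.10.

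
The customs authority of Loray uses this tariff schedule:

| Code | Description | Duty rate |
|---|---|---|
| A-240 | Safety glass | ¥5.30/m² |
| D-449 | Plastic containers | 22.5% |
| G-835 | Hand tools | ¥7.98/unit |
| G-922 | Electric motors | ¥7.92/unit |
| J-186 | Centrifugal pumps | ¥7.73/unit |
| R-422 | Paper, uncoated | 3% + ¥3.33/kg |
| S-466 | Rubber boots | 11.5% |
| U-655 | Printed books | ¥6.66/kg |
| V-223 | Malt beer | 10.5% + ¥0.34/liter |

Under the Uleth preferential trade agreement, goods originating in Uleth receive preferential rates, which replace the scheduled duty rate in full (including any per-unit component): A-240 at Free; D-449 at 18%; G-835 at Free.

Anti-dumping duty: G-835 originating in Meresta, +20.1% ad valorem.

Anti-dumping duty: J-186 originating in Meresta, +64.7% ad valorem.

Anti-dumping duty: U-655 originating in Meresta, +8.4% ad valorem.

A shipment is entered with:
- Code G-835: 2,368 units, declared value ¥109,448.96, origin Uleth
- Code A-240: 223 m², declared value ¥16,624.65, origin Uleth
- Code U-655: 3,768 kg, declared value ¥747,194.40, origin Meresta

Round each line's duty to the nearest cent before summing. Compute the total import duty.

¥87,859.21

Line 1 (G-835, Uleth, 2,368 units, ¥109,448.96):
Base rate for G-835 is ¥7.98/unit.
Origin Uleth qualifies under the Loray–Uleth agreement and G-835 is covered: preferential rate Free applies instead.
The additional-duty order on G-835 targets Meresta, not Uleth; it does not apply.
Duty = ¥109,448.96 × 0% = ¥0.00.
Line 2 (A-240, Uleth, 223 m², ¥16,624.65):
Base rate for A-240 is ¥5.30/m².
Origin Uleth qualifies under the Loray–Uleth agreement and A-240 is covered: preferential rate Free applies instead.
Duty = ¥16,624.65 × 0% = ¥0.00.
Line 3 (U-655, Meresta, 3,768 kg, ¥747,194.40):
Base rate for U-655 is ¥6.66/kg.
Additional duty on U-655 from Meresta: +8.4% ad valorem. Applied ad valorem rate = 8.4%.
Duty = ¥747,194.40 × 8.4% + 3,768 × ¥6.66 = ¥87,859.21.
Total = ¥0.00 + ¥0.00 + ¥87,859.21 = ¥87,859.21.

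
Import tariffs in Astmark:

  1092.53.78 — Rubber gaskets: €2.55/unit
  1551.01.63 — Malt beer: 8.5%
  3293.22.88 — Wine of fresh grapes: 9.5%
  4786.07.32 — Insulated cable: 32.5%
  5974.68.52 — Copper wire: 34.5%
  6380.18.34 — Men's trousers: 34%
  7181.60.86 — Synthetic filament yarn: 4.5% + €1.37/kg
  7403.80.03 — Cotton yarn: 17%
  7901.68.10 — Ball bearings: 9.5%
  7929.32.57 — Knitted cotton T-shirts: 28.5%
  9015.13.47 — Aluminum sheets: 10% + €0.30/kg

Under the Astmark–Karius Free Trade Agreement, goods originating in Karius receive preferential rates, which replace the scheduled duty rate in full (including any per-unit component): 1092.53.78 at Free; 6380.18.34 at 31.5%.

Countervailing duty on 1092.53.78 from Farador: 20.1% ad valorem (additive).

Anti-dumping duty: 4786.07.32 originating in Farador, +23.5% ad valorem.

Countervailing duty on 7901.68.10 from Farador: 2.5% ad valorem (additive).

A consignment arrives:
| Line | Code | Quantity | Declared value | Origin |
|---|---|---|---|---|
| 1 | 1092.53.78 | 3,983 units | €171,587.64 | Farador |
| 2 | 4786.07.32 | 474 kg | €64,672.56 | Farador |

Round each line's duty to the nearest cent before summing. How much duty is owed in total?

€80,862.40

Line 1 (1092.53.78, Farador, 3,983 units, €171,587.64):
Base rate for 1092.53.78 is €2.55/unit.
1092.53.78 has an FTA preferential rate, but origin Farador is not Karius; base rate stands.
Additional duty on 1092.53.78 from Farador: +20.1% ad valorem. Applied ad valorem rate = 20.1%.
Duty = €171,587.64 × 20.1% + 3,983 × €2.55 = €44,645.77.
Line 2 (4786.07.32, Farador, 474 kg, €64,672.56):
Base rate for 4786.07.32 is 32.5%.
Additional duty on 4786.07.32 from Farador: +23.5%. Applied ad valorem rate: 32.5% + 23.5% = 56%.
Duty = €64,672.56 × 56% = €36,216.63.
Total = €44,645.77 + €36,216.63 = €80,862.40.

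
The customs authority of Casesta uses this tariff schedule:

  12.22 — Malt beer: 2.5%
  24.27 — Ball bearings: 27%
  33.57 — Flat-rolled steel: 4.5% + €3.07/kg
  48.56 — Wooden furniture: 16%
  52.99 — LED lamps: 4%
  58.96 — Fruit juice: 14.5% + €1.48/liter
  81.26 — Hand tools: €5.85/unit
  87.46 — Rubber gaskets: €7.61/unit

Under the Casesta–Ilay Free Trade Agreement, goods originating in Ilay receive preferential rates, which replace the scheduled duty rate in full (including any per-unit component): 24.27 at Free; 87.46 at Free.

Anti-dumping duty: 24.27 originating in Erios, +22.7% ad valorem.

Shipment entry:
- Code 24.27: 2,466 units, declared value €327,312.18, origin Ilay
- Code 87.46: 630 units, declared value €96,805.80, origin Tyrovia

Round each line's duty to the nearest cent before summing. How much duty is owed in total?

€4,794.30

Line 1 (24.27, Ilay, 2,466 units, €327,312.18):
Base rate for 24.27 is 27%.
Origin Ilay qualifies under the Casesta–Ilay agreement and 24.27 is covered: preferential rate Free applies instead.
The additional-duty order on 24.27 targets Erios, not Ilay; it does not apply.
Duty = €327,312.18 × 0% = €0.00.
Line 2 (87.46, Tyrovia, 630 units, €96,805.80):
Base rate for 87.46 is €7.61/unit.
87.46 has an FTA preferential rate, but origin Tyrovia is not Ilay; base rate stands.
Duty = 630 × €7.61 = €4,794.30.
Total = €0.00 + €4,794.30 = €4,794.30.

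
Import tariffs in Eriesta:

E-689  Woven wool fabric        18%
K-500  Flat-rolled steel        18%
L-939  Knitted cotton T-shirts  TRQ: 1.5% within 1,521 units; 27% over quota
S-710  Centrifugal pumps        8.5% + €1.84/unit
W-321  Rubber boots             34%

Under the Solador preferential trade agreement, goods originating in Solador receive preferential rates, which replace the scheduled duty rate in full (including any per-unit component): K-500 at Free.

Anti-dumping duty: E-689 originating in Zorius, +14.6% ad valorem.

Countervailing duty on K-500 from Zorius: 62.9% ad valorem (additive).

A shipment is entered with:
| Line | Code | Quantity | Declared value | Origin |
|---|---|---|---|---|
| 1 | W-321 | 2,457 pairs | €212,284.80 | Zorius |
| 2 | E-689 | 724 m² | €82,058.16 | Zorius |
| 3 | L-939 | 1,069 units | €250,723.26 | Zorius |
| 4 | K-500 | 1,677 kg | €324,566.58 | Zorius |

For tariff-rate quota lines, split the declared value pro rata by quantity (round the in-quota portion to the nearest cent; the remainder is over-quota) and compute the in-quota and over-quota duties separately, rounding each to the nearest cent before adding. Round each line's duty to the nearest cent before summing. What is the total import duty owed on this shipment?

€365,263.00

Line 1 (W-321, Zorius, 2,457 pairs, €212,284.80):
Base rate for W-321 is 34%.
Duty = €212,284.80 × 34% = €72,176.83.
Line 2 (E-689, Zorius, 724 m², €82,058.16):
Base rate for E-689 is 18%.
Additional duty on E-689 from Zorius: +14.6%. Applied ad valorem rate: 18% + 14.6% = 32.6%.
Duty = €82,058.16 × 32.6% = €26,750.96.
Line 3 (L-939, Zorius, 1,069 units, €250,723.26):
Code L-939 is under a tariff-rate quota (threshold 1,521 units). Quantity 1,069 units is within the quota, so the in-quota rate 1.5% applies to the full value.
Duty = €250,723.26 × 1.5% = €3,760.85.
Line 4 (K-500, Zorius, 1,677 kg, €324,566.58):
Base rate for K-500 is 18%.
K-500 has an FTA preferential rate, but origin Zorius is not Solador; base rate stands.
Additional duty on K-500 from Zorius: +62.9%. Applied ad valorem rate: 18% + 62.9% = 80.9%.
Duty = €324,566.58 × 80.9% = €262,574.36.
Total = €72,176.83 + €26,750.96 + €3,760.85 + €262,574.36 = €365,263.00.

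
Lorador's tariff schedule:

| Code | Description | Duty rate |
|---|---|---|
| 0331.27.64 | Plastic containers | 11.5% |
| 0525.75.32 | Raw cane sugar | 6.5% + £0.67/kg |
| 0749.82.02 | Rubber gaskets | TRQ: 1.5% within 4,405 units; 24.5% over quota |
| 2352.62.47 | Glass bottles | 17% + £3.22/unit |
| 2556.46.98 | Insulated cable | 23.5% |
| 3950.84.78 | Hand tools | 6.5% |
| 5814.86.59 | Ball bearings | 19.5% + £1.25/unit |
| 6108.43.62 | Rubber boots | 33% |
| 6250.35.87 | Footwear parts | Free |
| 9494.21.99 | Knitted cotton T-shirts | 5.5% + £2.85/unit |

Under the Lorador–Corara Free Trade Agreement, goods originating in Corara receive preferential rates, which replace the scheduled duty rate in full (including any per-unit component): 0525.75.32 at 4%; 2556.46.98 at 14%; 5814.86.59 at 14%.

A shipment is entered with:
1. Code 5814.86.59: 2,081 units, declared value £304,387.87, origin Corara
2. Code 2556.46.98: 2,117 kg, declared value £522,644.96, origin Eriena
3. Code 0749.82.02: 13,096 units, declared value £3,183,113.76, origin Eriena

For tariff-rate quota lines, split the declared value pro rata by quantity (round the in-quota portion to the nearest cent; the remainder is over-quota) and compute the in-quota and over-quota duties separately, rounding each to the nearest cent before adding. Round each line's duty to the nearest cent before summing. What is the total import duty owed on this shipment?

Line 1 (5814.86.59, Corara, 2,081 units, £304,387.87):
Base rate for 5814.86.59 is 19.5% + £1.25/unit.
Origin Corara qualifies under the Lorador–Corara agreement and 5814.86.59 is covered: preferential rate 14% applies instead.
Duty = £304,387.87 × 14% = £42,614.30.
Line 2 (2556.46.98, Eriena, 2,117 kg, £522,644.96):
Base rate for 2556.46.98 is 23.5%.
2556.46.98 has an FTA preferential rate, but origin Eriena is not Corara; base rate stands.
Duty = £522,644.96 × 23.5% = £122,821.57.
Line 3 (0749.82.02, Eriena, 13,096 units, £3,183,113.76):
Code 0749.82.02 is under a tariff-rate quota (threshold 4,405 units). In-quota: 4,405 units at 1.5%; over-quota: 8,691 units at 24.5%.
Pro-rata value split: in-quota = £3,183,113.76 × 4,405/13,096 = £1,070,679.30; over-quota = £3,183,113.76 − £1,070,679.30 = £2,112,434.46.
In-quota duty = £1,070,679.30 × 1.5% = £16,060.19. Over-quota duty = £2,112,434.46 × 24.5% = £517,546.44.
Line duty = £16,060.19 + £517,546.44 = £533,606.63.
Total = £42,614.30 + £122,821.57 + £533,606.63 = £699,042.50.

£699,042.50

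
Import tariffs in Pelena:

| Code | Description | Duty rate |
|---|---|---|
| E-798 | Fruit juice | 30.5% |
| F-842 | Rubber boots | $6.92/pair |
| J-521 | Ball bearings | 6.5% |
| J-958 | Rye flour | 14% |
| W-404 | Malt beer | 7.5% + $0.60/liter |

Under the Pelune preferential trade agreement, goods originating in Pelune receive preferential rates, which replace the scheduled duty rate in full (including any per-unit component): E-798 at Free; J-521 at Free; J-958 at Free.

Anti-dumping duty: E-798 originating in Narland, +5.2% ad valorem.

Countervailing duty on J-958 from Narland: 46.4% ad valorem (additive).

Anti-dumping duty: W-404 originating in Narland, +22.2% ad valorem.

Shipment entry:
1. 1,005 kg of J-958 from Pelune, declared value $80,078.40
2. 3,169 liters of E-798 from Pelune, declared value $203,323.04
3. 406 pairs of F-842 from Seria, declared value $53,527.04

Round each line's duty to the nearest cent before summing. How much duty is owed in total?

Line 1 (J-958, Pelune, 1,005 kg, $80,078.40):
Base rate for J-958 is 14%.
Origin Pelune qualifies under the Pelena–Pelune agreement and J-958 is covered: preferential rate Free applies instead.
The additional-duty order on J-958 targets Narland, not Pelune; it does not apply.
Duty = $80,078.40 × 0% = $0.00.
Line 2 (E-798, Pelune, 3,169 liters, $203,323.04):
Base rate for E-798 is 30.5%.
Origin Pelune qualifies under the Pelena–Pelune agreement and E-798 is covered: preferential rate Free applies instead.
The additional-duty order on E-798 targets Narland, not Pelune; it does not apply.
Duty = $203,323.04 × 0% = $0.00.
Line 3 (F-842, Seria, 406 pairs, $53,527.04):
Base rate for F-842 is $6.92/pair.
Duty = 406 × $6.92 = $2,809.52.
Total = $0.00 + $0.00 + $2,809.52 = $2,809.52.

$2,809.52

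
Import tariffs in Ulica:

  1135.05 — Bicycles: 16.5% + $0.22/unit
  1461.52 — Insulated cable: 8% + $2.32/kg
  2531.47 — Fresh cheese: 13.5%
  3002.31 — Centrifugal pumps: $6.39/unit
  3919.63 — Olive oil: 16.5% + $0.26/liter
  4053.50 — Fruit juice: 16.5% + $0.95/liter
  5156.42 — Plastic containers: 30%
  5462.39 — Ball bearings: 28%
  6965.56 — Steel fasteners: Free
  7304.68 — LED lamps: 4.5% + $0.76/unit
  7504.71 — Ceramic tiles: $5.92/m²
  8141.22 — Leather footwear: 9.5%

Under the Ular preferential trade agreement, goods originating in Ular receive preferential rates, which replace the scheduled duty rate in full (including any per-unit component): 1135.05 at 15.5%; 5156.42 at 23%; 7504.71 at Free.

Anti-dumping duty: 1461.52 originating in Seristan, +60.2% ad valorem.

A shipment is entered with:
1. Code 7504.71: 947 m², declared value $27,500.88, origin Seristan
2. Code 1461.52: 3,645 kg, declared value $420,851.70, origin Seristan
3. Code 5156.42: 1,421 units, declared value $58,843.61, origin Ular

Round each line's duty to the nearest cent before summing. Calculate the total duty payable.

$314,617.53

Line 1 (7504.71, Seristan, 947 m², $27,500.88):
Base rate for 7504.71 is $5.92/m².
7504.71 has an FTA preferential rate, but origin Seristan is not Ular; base rate stands.
Duty = 947 × $5.92 = $5,606.24.
Line 2 (1461.52, Seristan, 3,645 kg, $420,851.70):
Base rate for 1461.52 is 8% + $2.32/kg.
Additional duty on 1461.52 from Seristan: +60.2%. Applied ad valorem rate: 8% + 60.2% = 68.2%.
Duty = $420,851.70 × 68.2% + 3,645 × $2.32 = $295,477.26.
Line 3 (5156.42, Ular, 1,421 units, $58,843.61):
Base rate for 5156.42 is 30%.
Origin Ular qualifies under the Ulica–Ular agreement and 5156.42 is covered: preferential rate 23% applies instead.
Duty = $58,843.61 × 23% = $13,534.03.
Total = $5,606.24 + $295,477.26 + $13,534.03 = $314,617.53.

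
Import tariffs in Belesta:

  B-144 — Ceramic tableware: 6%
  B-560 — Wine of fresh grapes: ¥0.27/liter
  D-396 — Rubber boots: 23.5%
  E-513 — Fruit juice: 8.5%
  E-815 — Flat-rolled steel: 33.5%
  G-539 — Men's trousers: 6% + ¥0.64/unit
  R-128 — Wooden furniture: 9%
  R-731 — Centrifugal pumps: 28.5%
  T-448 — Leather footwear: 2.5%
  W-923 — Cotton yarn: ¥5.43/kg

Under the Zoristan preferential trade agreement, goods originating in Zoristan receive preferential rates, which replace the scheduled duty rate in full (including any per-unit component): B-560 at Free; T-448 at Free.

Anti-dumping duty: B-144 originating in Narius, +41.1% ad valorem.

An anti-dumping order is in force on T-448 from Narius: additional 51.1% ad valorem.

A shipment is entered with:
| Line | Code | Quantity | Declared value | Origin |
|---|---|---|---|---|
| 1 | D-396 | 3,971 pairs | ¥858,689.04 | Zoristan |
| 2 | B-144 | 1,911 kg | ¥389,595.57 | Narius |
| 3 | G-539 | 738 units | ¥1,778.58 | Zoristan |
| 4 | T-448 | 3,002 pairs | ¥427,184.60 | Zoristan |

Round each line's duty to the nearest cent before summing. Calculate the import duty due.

Line 1 (D-396, Zoristan, 3,971 pairs, ¥858,689.04):
Base rate for D-396 is 23.5%.
Origin Zoristan is the FTA partner but D-396 is not on the preference list; base rate stands.
Duty = ¥858,689.04 × 23.5% = ¥201,791.92.
Line 2 (B-144, Narius, 1,911 kg, ¥389,595.57):
Base rate for B-144 is 6%.
Additional duty on B-144 from Narius: +41.1%. Applied ad valorem rate: 6% + 41.1% = 47.1%.
Duty = ¥389,595.57 × 47.1% = ¥183,499.51.
Line 3 (G-539, Zoristan, 738 units, ¥1,778.58):
Base rate for G-539 is 6% + ¥0.64/unit.
Origin Zoristan is the FTA partner but G-539 is not on the preference list; base rate stands.
Duty = ¥1,778.58 × 6% + 738 × ¥0.64 = ¥579.03.
Line 4 (T-448, Zoristan, 3,002 pairs, ¥427,184.60):
Base rate for T-448 is 2.5%.
Origin Zoristan qualifies under the Belesta–Zoristan agreement and T-448 is covered: preferential rate Free applies instead.
The additional-duty order on T-448 targets Narius, not Zoristan; it does not apply.
Duty = ¥427,184.60 × 0% = ¥0.00.
Total = ¥201,791.92 + ¥183,499.51 + ¥579.03 + ¥0.00 = ¥385,870.46.

¥385,870.46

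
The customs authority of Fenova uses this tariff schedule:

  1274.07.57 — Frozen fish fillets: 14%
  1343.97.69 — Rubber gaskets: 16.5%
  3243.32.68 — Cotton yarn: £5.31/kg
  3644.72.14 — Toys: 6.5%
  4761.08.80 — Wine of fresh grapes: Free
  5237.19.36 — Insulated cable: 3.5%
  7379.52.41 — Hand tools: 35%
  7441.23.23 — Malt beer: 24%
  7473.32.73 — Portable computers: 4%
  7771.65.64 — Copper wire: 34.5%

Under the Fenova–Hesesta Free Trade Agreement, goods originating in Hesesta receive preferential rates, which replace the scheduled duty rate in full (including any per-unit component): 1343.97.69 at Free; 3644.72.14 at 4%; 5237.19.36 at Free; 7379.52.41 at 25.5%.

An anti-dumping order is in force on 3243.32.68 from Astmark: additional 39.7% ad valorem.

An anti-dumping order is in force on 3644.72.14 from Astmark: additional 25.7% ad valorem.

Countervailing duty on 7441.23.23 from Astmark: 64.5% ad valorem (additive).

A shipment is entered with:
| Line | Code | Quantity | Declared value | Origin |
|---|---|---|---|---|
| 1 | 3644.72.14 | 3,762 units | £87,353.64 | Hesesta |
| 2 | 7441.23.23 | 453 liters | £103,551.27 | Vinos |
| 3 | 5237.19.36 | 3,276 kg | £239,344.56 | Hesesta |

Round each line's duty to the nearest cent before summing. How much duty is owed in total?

£28,346.45

Line 1 (3644.72.14, Hesesta, 3,762 units, £87,353.64):
Base rate for 3644.72.14 is 6.5%.
Origin Hesesta qualifies under the Fenova–Hesesta agreement and 3644.72.14 is covered: preferential rate 4% applies instead.
The additional-duty order on 3644.72.14 targets Astmark, not Hesesta; it does not apply.
Duty = £87,353.64 × 4% = £3,494.15.
Line 2 (7441.23.23, Vinos, 453 liters, £103,551.27):
Base rate for 7441.23.23 is 24%.
The additional-duty order on 7441.23.23 targets Astmark, not Vinos; it does not apply.
Duty = £103,551.27 × 24% = £24,852.30.
Line 3 (5237.19.36, Hesesta, 3,276 kg, £239,344.56):
Base rate for 5237.19.36 is 3.5%.
Origin Hesesta qualifies under the Fenova–Hesesta agreement and 5237.19.36 is covered: preferential rate Free applies instead.
Duty = £239,344.56 × 0% = £0.00.
Total = £3,494.15 + £24,852.30 + £0.00 = £28,346.45.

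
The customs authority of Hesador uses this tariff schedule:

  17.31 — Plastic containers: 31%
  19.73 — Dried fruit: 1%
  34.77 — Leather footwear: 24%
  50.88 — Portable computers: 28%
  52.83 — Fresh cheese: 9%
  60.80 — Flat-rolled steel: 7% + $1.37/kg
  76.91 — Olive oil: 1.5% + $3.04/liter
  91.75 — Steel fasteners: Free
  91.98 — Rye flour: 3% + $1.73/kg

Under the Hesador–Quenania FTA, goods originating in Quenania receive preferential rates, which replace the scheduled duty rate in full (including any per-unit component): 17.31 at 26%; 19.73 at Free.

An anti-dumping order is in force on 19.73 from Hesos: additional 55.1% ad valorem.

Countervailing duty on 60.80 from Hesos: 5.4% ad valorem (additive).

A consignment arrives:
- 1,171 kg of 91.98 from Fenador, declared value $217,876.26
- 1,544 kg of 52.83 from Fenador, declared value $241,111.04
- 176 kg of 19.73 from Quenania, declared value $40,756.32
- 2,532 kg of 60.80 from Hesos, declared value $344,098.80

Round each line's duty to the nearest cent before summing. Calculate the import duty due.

Line 1 (91.98, Fenador, 1,171 kg, $217,876.26):
Base rate for 91.98 is 3% + $1.73/kg.
Duty = $217,876.26 × 3% + 1,171 × $1.73 = $8,562.12.
Line 2 (52.83, Fenador, 1,544 kg, $241,111.04):
Base rate for 52.83 is 9%.
Duty = $241,111.04 × 9% = $21,699.99.
Line 3 (19.73, Quenania, 176 kg, $40,756.32):
Base rate for 19.73 is 1%.
Origin Quenania qualifies under the Hesador–Quenania agreement and 19.73 is covered: preferential rate Free applies instead.
The additional-duty order on 19.73 targets Hesos, not Quenania; it does not apply.
Duty = $40,756.32 × 0% = $0.00.
Line 4 (60.80, Hesos, 2,532 kg, $344,098.80):
Base rate for 60.80 is 7% + $1.37/kg.
Additional duty on 60.80 from Hesos: +5.4%. Applied ad valorem rate: 7% + 5.4% = 12.4%.
Duty = $344,098.80 × 12.4% + 2,532 × $1.37 = $46,137.09.
Total = $8,562.12 + $21,699.99 + $0.00 + $46,137.09 = $76,399.20.

$76,399.20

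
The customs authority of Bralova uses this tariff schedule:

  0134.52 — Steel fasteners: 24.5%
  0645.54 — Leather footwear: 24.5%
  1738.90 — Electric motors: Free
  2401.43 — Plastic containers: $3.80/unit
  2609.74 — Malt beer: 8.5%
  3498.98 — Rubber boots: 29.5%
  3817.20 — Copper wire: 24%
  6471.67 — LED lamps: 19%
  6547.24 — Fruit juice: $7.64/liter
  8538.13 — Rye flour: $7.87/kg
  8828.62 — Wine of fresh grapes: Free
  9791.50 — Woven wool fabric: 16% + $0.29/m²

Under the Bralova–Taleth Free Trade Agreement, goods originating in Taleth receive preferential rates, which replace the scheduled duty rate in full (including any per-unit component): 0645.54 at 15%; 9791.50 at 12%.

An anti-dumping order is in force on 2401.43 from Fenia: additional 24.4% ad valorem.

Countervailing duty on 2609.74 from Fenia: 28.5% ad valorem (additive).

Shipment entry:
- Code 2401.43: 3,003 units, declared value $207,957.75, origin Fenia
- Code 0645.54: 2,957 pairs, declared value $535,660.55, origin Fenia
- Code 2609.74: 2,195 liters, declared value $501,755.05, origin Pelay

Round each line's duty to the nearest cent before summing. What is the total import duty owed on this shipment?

$236,039.10

Line 1 (2401.43, Fenia, 3,003 units, $207,957.75):
Base rate for 2401.43 is $3.80/unit.
Additional duty on 2401.43 from Fenia: +24.4% ad valorem. Applied ad valorem rate = 24.4%.
Duty = $207,957.75 × 24.4% + 3,003 × $3.80 = $62,153.09.
Line 2 (0645.54, Fenia, 2,957 pairs, $535,660.55):
Base rate for 0645.54 is 24.5%.
0645.54 has an FTA preferential rate, but origin Fenia is not Taleth; base rate stands.
Duty = $535,660.55 × 24.5% = $131,236.83.
Line 3 (2609.74, Pelay, 2,195 liters, $501,755.05):
Base rate for 2609.74 is 8.5%.
The additional-duty order on 2609.74 targets Fenia, not Pelay; it does not apply.
Duty = $501,755.05 × 8.5% = $42,649.18.
Total = $62,153.09 + $131,236.83 + $42,649.18 = $236,039.10.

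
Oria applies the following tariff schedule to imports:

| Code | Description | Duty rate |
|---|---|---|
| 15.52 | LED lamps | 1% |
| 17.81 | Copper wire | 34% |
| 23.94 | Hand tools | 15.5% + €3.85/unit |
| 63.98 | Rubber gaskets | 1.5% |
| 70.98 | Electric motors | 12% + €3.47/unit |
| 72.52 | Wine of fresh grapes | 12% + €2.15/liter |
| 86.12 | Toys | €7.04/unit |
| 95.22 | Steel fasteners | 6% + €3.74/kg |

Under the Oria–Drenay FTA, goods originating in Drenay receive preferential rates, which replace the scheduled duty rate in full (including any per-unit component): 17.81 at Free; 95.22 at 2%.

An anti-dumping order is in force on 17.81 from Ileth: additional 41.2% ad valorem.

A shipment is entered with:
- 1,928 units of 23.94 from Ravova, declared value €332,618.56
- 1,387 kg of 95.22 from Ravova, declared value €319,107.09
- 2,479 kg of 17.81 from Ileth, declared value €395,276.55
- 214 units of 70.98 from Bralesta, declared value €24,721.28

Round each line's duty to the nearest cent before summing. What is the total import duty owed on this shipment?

€384,269.59

Line 1 (23.94, Ravova, 1,928 units, €332,618.56):
Base rate for 23.94 is 15.5% + €3.85/unit.
Duty = €332,618.56 × 15.5% + 1,928 × €3.85 = €58,978.68.
Line 2 (95.22, Ravova, 1,387 kg, €319,107.09):
Base rate for 95.22 is 6% + €3.74/kg.
95.22 has an FTA preferential rate, but origin Ravova is not Drenay; base rate stands.
Duty = €319,107.09 × 6% + 1,387 × €3.74 = €24,333.81.
Line 3 (17.81, Ileth, 2,479 kg, €395,276.55):
Base rate for 17.81 is 34%.
17.81 has an FTA preferential rate, but origin Ileth is not Drenay; base rate stands.
Additional duty on 17.81 from Ileth: +41.2%. Applied ad valorem rate: 34% + 41.2% = 75.2%.
Duty = €395,276.55 × 75.2% = €297,247.97.
Line 4 (70.98, Bralesta, 214 units, €24,721.28):
Base rate for 70.98 is 12% + €3.47/unit.
Duty = €24,721.28 × 12% + 214 × €3.47 = €3,709.13.
Total = €58,978.68 + €24,333.81 + €297,247.97 + €3,709.13 = €384,269.59.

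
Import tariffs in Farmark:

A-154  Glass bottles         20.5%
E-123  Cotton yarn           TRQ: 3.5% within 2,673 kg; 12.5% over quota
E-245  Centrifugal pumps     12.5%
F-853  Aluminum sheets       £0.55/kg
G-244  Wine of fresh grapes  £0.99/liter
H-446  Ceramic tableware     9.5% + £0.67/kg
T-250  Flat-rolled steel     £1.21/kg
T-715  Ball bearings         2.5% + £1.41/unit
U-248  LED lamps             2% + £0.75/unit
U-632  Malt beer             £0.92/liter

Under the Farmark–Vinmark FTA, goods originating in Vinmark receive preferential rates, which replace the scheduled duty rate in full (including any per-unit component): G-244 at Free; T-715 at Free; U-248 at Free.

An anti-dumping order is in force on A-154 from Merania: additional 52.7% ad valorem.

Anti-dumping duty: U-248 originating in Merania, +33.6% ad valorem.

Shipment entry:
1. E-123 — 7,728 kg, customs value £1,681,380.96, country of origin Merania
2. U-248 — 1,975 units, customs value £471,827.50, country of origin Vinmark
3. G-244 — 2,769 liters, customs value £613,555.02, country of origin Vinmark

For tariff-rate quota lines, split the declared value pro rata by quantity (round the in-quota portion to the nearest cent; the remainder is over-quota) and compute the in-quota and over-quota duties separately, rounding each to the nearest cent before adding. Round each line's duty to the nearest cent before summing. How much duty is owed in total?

£157,831.80

Line 1 (E-123, Merania, 7,728 kg, £1,681,380.96):
Code E-123 is under a tariff-rate quota (threshold 2,673 kg). In-quota: 2,673 kg at 3.5%; over-quota: 5,055 kg at 12.5%.
Pro-rata value split: in-quota = £1,681,380.96 × 2,673/7,728 = £581,564.61; over-quota = £1,681,380.96 − £581,564.61 = £1,099,816.35.
In-quota duty = £581,564.61 × 3.5% = £20,354.76. Over-quota duty = £1,099,816.35 × 12.5% = £137,477.04.
Line duty = £20,354.76 + £137,477.04 = £157,831.80.
Line 2 (U-248, Vinmark, 1,975 units, £471,827.50):
Base rate for U-248 is 2% + £0.75/unit.
Origin Vinmark qualifies under the Farmark–Vinmark agreement and U-248 is covered: preferential rate Free applies instead.
The additional-duty order on U-248 targets Merania, not Vinmark; it does not apply.
Duty = £471,827.50 × 0% = £0.00.
Line 3 (G-244, Vinmark, 2,769 liters, £613,555.02):
Base rate for G-244 is £0.99/liter.
Origin Vinmark qualifies under the Farmark–Vinmark agreement and G-244 is covered: preferential rate Free applies instead.
Duty = £613,555.02 × 0% = £0.00.
Total = £157,831.80 + £0.00 + £0.00 = £157,831.80.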